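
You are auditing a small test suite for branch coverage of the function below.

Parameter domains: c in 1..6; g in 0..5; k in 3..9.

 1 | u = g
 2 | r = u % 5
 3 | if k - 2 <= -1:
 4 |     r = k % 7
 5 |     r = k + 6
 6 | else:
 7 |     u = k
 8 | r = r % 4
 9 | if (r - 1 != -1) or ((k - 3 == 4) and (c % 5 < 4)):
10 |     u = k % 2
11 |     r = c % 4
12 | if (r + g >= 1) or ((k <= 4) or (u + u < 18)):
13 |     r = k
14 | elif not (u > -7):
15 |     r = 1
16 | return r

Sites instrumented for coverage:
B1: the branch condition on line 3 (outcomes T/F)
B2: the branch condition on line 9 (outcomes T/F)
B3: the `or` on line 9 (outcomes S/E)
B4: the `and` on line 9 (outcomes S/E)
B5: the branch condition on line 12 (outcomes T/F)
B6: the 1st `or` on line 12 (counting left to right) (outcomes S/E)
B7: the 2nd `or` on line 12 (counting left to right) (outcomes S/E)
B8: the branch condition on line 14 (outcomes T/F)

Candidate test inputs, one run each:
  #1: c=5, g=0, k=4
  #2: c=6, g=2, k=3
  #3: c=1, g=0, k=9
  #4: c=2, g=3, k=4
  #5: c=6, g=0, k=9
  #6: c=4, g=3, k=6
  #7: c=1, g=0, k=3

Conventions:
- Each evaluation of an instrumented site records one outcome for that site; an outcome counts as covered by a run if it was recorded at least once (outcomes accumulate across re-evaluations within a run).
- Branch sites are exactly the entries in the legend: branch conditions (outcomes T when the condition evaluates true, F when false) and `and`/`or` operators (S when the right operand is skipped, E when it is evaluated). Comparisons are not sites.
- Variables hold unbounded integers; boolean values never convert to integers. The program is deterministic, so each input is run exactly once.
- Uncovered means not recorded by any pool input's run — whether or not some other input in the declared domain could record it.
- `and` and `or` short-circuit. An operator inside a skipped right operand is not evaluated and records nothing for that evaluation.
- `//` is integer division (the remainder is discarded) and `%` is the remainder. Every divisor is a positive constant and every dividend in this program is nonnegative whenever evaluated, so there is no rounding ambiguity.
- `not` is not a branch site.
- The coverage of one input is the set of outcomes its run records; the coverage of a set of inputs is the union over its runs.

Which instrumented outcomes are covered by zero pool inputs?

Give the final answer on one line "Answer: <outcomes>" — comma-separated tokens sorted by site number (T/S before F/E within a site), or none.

#1 (c=5, g=0, k=4) -> B1->F, B3->E, B4->S, B2->F, B6->E, B7->S, B5->T; covered: B1=F, B2=F, B3=E, B4=S, B5=T, B6=E, B7=S
#2 (c=6, g=2, k=3) -> B1->F, B3->S, B2->T, B6->S, B5->T; covered: B1=F, B2=T, B3=S, B5=T, B6=S
#3 (c=1, g=0, k=9) -> B1->F, B3->E, B4->S, B2->F, B6->E, B7->E, B5->F, B8->F; covered: B1=F, B2=F, B3=E, B4=S, B5=F, B6=E, B7=E, B8=F
#4 (c=2, g=3, k=4) -> B1->F, B3->S, B2->T, B6->S, B5->T; covered: B1=F, B2=T, B3=S, B5=T, B6=S
#5 (c=6, g=0, k=9) -> B1->F, B3->E, B4->S, B2->F, B6->E, B7->E, B5->F, B8->F; covered: B1=F, B2=F, B3=E, B4=S, B5=F, B6=E, B7=E, B8=F
#6 (c=4, g=3, k=6) -> B1->F, B3->S, B2->T, B6->S, B5->T; covered: B1=F, B2=T, B3=S, B5=T, B6=S
#7 (c=1, g=0, k=3) -> B1->F, B3->E, B4->S, B2->F, B6->E, B7->S, B5->T; covered: B1=F, B2=F, B3=E, B4=S, B5=T, B6=E, B7=S
union over the pool: B1=F, B2=T, B2=F, B3=S, B3=E, B4=S, B5=T, B5=F, B6=S, B6=E, B7=S, B7=E, B8=F
uncovered (3 of 16): B1=T, B4=E, B8=T

Answer: B1=T, B4=E, B8=T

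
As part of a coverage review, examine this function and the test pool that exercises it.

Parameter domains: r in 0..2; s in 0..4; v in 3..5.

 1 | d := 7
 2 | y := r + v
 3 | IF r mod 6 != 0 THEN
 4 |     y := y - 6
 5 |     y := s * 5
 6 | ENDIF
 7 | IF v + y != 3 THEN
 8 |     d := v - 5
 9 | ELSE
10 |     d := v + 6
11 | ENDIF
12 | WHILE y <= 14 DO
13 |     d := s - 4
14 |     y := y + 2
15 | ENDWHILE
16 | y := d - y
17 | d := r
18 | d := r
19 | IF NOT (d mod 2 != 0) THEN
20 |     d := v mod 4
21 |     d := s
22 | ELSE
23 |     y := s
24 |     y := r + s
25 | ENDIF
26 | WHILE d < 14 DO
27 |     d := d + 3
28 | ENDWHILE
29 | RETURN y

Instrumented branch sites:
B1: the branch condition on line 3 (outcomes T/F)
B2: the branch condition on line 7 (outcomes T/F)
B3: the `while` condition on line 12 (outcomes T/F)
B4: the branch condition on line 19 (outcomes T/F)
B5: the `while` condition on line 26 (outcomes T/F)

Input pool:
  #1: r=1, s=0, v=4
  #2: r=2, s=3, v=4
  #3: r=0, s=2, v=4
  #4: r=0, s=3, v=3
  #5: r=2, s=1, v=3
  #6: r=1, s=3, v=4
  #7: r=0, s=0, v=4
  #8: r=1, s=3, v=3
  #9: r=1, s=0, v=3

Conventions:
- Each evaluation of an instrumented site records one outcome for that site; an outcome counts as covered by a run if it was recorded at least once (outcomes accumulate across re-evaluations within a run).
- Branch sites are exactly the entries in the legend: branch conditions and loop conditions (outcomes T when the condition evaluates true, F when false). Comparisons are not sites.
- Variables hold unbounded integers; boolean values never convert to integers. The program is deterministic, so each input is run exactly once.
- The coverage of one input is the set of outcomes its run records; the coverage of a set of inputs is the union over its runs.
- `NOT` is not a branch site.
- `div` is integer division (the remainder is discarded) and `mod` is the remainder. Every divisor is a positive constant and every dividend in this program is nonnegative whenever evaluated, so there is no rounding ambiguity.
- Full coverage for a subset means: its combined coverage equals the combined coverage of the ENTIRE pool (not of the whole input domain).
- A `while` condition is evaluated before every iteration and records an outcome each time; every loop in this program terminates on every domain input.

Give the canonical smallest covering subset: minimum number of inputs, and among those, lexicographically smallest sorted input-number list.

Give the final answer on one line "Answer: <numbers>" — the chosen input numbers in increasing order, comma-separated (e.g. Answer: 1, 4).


input #1, r=1, s=0, v=4: events B1->T, B2->T, B3->T, B3->T, B3->T, B3->T, B3->T, B3->T, B3->T, B3->T, B3->F, B4->F, B5->T, B5->T, ...; outcomes B1=T, B2=T, B3=T, B3=F, B4=F, B5=T, B5=F
input #2, r=2, s=3, v=4: events B1->T, B2->T, B3->F, B4->T, B5->T, B5->T, B5->T, B5->T, B5->F; outcomes B1=T, B2=T, B3=F, B4=T, B5=T, B5=F
input #3, r=0, s=2, v=4: events B1->F, B2->T, B3->T, B3->T, B3->T, B3->T, B3->T, B3->T, B3->F, B4->T, B5->T, B5->T, B5->T, B5->T, ...; outcomes B1=F, B2=T, B3=T, B3=F, B4=T, B5=T, B5=F
input #4, r=0, s=3, v=3: events B1->F, B2->T, B3->T, B3->T, B3->T, B3->T, B3->T, B3->T, B3->F, B4->T, B5->T, B5->T, B5->T, B5->T, ...; outcomes B1=F, B2=T, B3=T, B3=F, B4=T, B5=T, B5=F
input #5, r=2, s=1, v=3: events B1->T, B2->T, B3->T, B3->T, B3->T, B3->T, B3->T, B3->F, B4->T, B5->T, B5->T, B5->T, B5->T, B5->T, ...; outcomes B1=T, B2=T, B3=T, B3=F, B4=T, B5=T, B5=F
input #6, r=1, s=3, v=4: events B1->T, B2->T, B3->F, B4->F, B5->T, B5->T, B5->T, B5->T, B5->T, B5->F; outcomes B1=T, B2=T, B3=F, B4=F, B5=T, B5=F
input #7, r=0, s=0, v=4: events B1->F, B2->T, B3->T, B3->T, B3->T, B3->T, B3->T, B3->T, B3->F, B4->T, B5->T, B5->T, B5->T, B5->T, ...; outcomes B1=F, B2=T, B3=T, B3=F, B4=T, B5=T, B5=F
input #8, r=1, s=3, v=3: events B1->T, B2->T, B3->F, B4->F, B5->T, B5->T, B5->T, B5->T, B5->T, B5->F; outcomes B1=T, B2=T, B3=F, B4=F, B5=T, B5=F
input #9, r=1, s=0, v=3: events B1->T, B2->F, B3->T, B3->T, B3->T, B3->T, B3->T, B3->T, B3->T, B3->T, B3->F, B4->F, B5->T, B5->T, ...; outcomes B1=T, B2=F, B3=T, B3=F, B4=F, B5=T, B5=F
the full pool covers 10 outcomes: B1=T, B1=F, B2=T, B2=F, B3=T, B3=F, B4=T, B4=F, B5=T, B5=F
size 1 is not enough: best union over all size-1 subsets is 7/10
inputs {3, 9} (size 2) cover everything; no size-2 subset with a lexicographically smaller index list covers all 10
Answer: 3, 9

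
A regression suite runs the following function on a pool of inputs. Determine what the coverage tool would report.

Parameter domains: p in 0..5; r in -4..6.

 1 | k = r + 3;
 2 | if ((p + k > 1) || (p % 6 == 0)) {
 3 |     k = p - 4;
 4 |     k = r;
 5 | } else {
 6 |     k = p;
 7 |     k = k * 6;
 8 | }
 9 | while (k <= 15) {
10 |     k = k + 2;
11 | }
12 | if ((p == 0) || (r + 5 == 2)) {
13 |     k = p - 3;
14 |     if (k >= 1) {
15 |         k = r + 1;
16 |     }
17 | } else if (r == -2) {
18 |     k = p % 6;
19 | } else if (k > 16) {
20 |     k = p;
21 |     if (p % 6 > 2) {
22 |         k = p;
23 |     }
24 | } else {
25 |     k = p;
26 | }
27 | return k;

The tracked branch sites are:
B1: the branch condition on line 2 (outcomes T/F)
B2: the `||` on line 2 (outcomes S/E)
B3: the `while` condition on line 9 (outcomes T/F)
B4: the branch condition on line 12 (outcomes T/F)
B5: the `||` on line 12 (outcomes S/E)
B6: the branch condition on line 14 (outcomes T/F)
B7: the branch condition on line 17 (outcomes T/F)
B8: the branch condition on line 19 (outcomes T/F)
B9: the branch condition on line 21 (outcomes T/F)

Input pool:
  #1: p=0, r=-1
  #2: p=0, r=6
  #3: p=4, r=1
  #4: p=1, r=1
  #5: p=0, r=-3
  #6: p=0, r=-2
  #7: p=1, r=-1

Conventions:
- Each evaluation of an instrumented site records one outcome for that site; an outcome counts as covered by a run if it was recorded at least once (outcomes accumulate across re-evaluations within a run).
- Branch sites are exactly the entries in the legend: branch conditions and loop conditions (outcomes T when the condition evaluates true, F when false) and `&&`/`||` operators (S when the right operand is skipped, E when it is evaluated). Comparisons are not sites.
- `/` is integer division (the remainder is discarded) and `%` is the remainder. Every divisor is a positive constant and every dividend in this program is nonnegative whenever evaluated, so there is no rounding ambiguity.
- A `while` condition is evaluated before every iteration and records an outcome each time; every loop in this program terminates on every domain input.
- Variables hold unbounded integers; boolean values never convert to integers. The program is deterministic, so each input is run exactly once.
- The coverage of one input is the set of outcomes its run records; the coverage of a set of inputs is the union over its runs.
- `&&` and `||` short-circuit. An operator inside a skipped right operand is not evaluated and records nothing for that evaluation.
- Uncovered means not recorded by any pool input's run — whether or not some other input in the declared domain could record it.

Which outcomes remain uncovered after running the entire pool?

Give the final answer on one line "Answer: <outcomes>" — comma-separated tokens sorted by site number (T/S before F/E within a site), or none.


test 1 (p=0, r=-1) hits B1=T, B2=S, B3=T, B3=F, B4=T, B5=S, B6=F
test 2 (p=0, r=6) hits B1=T, B2=S, B3=T, B3=F, B4=T, B5=S, B6=F
test 3 (p=4, r=1) hits B1=T, B2=S, B3=T, B3=F, B4=F, B5=E, B7=F, B8=T, B9=T
test 4 (p=1, r=1) hits B1=T, B2=S, B3=T, B3=F, B4=F, B5=E, B7=F, B8=T, B9=F
test 5 (p=0, r=-3) hits B1=T, B2=E, B3=T, B3=F, B4=T, B5=S, B6=F
test 6 (p=0, r=-2) hits B1=T, B2=E, B3=T, B3=F, B4=T, B5=S, B6=F
test 7 (p=1, r=-1) hits B1=T, B2=S, B3=T, B3=F, B4=F, B5=E, B7=F, B8=T, B9=F
union over the pool: B1=T, B2=S, B2=E, B3=T, B3=F, B4=T, B4=F, B5=S, B5=E, B6=F, B7=F, B8=T, B9=T, B9=F
uncovered (4 of 18): B1=F, B6=T, B7=T, B8=F
Answer: B1=F, B6=T, B7=T, B8=F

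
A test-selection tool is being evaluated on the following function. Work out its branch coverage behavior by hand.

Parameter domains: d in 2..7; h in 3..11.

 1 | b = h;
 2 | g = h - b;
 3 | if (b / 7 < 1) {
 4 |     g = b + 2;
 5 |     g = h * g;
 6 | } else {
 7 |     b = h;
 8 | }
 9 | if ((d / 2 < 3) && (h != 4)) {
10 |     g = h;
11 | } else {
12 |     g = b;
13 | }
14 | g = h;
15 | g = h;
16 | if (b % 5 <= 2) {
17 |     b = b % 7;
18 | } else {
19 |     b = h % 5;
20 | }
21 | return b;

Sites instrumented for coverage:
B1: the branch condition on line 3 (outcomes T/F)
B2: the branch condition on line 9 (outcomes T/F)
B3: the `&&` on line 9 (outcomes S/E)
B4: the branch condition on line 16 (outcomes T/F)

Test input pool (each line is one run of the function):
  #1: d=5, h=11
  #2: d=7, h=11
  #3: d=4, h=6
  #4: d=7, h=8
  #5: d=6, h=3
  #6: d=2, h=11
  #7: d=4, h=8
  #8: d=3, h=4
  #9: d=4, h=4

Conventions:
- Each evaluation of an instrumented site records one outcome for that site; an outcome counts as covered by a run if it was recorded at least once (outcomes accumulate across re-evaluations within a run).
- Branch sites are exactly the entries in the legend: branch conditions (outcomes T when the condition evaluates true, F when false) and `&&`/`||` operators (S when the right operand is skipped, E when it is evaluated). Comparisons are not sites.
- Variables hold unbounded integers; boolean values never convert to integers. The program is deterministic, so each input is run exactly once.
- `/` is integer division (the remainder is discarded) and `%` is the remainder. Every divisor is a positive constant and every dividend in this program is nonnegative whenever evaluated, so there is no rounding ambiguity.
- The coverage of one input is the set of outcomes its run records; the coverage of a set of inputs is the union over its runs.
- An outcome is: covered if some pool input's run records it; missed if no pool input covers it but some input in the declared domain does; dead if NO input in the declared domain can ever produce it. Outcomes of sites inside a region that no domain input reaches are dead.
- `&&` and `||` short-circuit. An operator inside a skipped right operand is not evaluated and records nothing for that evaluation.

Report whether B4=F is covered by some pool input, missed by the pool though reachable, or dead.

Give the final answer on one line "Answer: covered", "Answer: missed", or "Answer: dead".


B4=F is recorded by pool input(s) 4, 5, 7, 8, 9 -> covered
Answer: covered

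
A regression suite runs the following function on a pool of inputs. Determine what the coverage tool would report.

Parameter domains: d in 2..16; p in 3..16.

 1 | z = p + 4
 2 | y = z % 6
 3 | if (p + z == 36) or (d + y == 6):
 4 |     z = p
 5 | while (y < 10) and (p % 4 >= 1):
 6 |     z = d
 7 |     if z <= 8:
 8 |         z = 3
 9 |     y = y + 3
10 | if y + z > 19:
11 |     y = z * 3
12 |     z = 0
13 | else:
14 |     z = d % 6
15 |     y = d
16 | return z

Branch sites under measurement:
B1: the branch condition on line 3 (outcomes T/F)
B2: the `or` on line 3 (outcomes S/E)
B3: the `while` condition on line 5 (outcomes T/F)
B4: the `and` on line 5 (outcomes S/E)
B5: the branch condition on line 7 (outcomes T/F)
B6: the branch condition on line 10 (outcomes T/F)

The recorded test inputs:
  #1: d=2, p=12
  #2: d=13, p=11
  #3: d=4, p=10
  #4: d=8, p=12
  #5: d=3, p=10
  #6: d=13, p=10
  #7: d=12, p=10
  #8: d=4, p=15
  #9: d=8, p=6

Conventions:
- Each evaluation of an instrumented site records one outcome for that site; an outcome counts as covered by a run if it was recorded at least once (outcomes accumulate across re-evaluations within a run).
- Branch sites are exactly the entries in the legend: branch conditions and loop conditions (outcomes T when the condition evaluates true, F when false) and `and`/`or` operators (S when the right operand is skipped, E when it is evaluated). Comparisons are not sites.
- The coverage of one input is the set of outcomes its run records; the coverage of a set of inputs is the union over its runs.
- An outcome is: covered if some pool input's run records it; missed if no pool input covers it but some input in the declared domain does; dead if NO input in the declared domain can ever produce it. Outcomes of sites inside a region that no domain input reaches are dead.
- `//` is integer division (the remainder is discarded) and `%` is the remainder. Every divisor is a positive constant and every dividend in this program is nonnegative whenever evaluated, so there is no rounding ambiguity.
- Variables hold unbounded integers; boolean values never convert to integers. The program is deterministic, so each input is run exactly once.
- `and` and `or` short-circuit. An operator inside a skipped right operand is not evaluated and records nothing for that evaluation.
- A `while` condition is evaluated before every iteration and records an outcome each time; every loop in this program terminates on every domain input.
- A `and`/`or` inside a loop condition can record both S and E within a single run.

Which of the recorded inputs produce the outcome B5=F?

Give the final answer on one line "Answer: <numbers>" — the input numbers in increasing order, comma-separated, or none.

input #1 (d=2, p=12): never hits B5=F
input #2 (d=13, p=11): hits B5=F
input #3 (d=4, p=10): never hits B5=F
input #4 (d=8, p=12): never hits B5=F
input #5 (d=3, p=10): never hits B5=F
input #6 (d=13, p=10): hits B5=F
input #7 (d=12, p=10): hits B5=F
input #8 (d=4, p=15): never hits B5=F
input #9 (d=8, p=6): never hits B5=F

Answer: 2, 6, 7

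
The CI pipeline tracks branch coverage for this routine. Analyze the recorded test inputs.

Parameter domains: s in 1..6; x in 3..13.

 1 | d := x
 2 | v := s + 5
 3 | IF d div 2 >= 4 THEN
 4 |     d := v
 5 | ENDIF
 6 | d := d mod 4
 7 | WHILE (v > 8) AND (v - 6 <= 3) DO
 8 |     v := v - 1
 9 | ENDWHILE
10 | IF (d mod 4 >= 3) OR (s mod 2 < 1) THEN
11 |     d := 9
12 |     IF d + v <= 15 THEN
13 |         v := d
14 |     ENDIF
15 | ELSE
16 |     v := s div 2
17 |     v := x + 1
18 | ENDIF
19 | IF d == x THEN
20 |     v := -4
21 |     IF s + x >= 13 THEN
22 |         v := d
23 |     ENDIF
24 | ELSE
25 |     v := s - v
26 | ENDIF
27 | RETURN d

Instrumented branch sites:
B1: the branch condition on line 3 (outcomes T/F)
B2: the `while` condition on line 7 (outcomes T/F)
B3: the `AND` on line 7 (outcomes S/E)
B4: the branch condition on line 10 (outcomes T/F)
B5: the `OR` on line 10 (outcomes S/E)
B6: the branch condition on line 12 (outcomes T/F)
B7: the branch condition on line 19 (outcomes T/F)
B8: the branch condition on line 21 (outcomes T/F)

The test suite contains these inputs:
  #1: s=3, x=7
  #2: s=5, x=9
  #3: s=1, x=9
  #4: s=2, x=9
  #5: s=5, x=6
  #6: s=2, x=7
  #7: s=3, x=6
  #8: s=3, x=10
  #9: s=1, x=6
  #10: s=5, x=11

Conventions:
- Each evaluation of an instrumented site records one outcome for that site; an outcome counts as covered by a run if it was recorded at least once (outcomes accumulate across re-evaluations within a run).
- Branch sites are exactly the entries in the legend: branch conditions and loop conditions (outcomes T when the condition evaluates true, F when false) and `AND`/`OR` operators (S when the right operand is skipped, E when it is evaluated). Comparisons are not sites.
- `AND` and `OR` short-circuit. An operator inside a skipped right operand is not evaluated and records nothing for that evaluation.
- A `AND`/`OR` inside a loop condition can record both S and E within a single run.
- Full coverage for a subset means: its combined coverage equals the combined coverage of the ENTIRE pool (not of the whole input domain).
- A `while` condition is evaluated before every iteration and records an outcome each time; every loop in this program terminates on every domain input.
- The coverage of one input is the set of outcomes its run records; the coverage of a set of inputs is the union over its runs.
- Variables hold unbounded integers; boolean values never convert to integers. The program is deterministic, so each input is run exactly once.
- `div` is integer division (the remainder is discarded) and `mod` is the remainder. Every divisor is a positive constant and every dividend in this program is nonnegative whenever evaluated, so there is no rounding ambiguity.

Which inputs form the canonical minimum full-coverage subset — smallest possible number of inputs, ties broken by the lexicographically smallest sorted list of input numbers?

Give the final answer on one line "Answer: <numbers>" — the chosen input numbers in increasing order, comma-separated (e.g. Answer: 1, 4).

#1 (s=3, x=7) -> B1->F, B3->S, B2->F, B5->S, B4->T, B6->F, B7->F; covered: B1=F, B2=F, B3=S, B4=T, B5=S, B6=F, B7=F
#2 (s=5, x=9) -> B1->T, B3->E, B2->F, B5->E, B4->F, B7->F; covered: B1=T, B2=F, B3=E, B4=F, B5=E, B7=F
#3 (s=1, x=9) -> B1->T, B3->S, B2->F, B5->E, B4->F, B7->F; covered: B1=T, B2=F, B3=S, B4=F, B5=E, B7=F
#4 (s=2, x=9) -> B1->T, B3->S, B2->F, B5->S, B4->T, B6->F, B7->T, B8->F; covered: B1=T, B2=F, B3=S, B4=T, B5=S, B6=F, B7=T, B8=F
#5 (s=5, x=6) -> B1->F, B3->E, B2->F, B5->E, B4->F, B7->F; covered: B1=F, B2=F, B3=E, B4=F, B5=E, B7=F
#6 (s=2, x=7) -> B1->F, B3->S, B2->F, B5->S, B4->T, B6->F, B7->F; covered: B1=F, B2=F, B3=S, B4=T, B5=S, B6=F, B7=F
#7 (s=3, x=6) -> B1->F, B3->S, B2->F, B5->E, B4->F, B7->F; covered: B1=F, B2=F, B3=S, B4=F, B5=E, B7=F
#8 (s=3, x=10) -> B1->T, B3->S, B2->F, B5->E, B4->F, B7->F; covered: B1=T, B2=F, B3=S, B4=F, B5=E, B7=F
#9 (s=1, x=6) -> B1->F, B3->S, B2->F, B5->E, B4->F, B7->F; covered: B1=F, B2=F, B3=S, B4=F, B5=E, B7=F
#10 (s=5, x=11) -> B1->T, B3->E, B2->F, B5->E, B4->F, B7->F; covered: B1=T, B2=F, B3=E, B4=F, B5=E, B7=F
union over all inputs: B1=T, B1=F, B2=F, B3=S, B3=E, B4=T, B4=F, B5=S, B5=E, B6=F, B7=T, B7=F, B8=F (13 outcomes)
size 1 is not enough: best union over all size-1 subsets is 8/13
at size 2, {4, 5} reaches all 13 outcomes; every lexicographically earlier size-2 subset fails

Answer: 4, 5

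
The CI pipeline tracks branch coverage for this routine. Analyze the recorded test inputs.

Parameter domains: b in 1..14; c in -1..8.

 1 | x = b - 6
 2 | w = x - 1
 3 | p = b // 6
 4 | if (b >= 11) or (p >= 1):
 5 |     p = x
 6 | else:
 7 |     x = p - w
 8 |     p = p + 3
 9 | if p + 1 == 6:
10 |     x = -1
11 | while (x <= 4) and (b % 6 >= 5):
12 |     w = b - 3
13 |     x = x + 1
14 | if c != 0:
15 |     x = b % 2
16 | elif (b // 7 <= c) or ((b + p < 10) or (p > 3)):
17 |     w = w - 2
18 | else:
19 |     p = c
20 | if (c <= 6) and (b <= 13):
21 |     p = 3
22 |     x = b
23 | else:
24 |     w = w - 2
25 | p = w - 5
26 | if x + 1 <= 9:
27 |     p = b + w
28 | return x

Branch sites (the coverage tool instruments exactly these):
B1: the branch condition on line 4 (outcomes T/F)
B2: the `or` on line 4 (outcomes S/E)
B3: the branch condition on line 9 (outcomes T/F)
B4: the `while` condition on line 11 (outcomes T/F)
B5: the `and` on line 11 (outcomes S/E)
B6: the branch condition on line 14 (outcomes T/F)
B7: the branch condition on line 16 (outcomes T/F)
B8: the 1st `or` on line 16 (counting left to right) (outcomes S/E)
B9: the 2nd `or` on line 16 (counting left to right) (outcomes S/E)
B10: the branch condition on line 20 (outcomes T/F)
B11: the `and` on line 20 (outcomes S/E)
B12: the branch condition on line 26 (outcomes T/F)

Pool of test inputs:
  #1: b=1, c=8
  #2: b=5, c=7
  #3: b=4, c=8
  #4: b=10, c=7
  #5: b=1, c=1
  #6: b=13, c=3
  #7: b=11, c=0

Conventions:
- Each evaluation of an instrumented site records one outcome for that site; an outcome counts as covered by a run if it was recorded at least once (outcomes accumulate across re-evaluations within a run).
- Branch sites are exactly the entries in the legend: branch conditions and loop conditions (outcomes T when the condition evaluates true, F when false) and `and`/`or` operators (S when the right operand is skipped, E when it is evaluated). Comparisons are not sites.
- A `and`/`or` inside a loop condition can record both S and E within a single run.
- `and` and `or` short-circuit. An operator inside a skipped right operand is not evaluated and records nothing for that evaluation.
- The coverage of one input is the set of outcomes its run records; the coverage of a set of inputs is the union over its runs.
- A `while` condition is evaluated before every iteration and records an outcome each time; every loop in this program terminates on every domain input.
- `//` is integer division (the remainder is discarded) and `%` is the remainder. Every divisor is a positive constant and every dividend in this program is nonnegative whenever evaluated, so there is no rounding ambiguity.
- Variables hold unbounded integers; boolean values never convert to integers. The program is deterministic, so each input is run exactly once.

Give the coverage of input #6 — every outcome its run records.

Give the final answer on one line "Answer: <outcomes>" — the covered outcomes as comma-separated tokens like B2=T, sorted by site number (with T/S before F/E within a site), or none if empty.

Simulating input #6 (b=13, c=3) step by step:
  B2->S, B1->T, B3->F, B5->S, B4->F, B6->T, B11->E, B10->T, B12->F
distinct outcomes covered: B1=T, B2=S, B3=F, B4=F, B5=S, B6=T, B10=T, B11=E, B12=F

Answer: B1=T, B2=S, B3=F, B4=F, B5=S, B6=T, B10=T, B11=E, B12=F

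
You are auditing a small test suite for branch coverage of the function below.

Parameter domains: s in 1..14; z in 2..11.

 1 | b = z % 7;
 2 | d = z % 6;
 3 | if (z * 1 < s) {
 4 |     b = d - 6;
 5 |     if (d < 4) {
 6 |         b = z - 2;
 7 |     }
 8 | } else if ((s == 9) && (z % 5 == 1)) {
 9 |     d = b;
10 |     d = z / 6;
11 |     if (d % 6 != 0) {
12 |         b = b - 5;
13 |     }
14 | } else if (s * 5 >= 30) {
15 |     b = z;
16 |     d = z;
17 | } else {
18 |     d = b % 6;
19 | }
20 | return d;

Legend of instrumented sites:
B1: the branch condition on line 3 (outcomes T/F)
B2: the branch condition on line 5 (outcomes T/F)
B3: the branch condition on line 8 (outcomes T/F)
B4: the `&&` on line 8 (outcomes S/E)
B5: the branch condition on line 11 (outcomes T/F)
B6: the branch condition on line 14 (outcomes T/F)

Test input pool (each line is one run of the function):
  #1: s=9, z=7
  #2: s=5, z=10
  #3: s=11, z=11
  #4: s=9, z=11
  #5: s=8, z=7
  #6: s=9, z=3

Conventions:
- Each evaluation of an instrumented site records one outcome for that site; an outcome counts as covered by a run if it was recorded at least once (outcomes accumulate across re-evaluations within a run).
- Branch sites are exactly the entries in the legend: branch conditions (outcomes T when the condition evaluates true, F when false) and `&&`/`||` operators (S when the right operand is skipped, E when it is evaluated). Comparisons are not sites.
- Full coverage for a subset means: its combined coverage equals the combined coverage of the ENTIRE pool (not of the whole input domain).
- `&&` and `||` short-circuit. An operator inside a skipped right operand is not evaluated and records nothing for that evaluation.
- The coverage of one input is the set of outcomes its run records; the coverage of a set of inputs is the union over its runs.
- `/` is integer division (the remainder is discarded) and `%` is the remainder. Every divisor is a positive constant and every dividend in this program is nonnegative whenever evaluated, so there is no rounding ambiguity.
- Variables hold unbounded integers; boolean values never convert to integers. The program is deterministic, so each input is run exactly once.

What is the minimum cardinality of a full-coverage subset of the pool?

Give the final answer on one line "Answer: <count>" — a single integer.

test 1 (s=9, z=7) fires B1->T, B2->T; hits B1=T, B2=T
test 2 (s=5, z=10) fires B1->F, B4->S, B3->F, B6->F; hits B1=F, B3=F, B4=S, B6=F
test 3 (s=11, z=11) fires B1->F, B4->S, B3->F, B6->T; hits B1=F, B3=F, B4=S, B6=T
test 4 (s=9, z=11) fires B1->F, B4->E, B3->T, B5->T; hits B1=F, B3=T, B4=E, B5=T
test 5 (s=8, z=7) fires B1->T, B2->T; hits B1=T, B2=T
test 6 (s=9, z=3) fires B1->T, B2->T; hits B1=T, B2=T
union over all inputs: B1=T, B1=F, B2=T, B3=T, B3=F, B4=S, B4=E, B5=T, B6=T, B6=F (10 outcomes)
no size-1 subset reaches all 10 outcomes (best union: 4/10)
no size-2 subset reaches all 10 outcomes (best union: 7/10)
no size-3 subset reaches all 10 outcomes (best union: 9/10)
size 4: inputs {1, 2, 3, 4} cover all 10 outcomes, and no lexicographically smaller subset of this size does

Answer: 4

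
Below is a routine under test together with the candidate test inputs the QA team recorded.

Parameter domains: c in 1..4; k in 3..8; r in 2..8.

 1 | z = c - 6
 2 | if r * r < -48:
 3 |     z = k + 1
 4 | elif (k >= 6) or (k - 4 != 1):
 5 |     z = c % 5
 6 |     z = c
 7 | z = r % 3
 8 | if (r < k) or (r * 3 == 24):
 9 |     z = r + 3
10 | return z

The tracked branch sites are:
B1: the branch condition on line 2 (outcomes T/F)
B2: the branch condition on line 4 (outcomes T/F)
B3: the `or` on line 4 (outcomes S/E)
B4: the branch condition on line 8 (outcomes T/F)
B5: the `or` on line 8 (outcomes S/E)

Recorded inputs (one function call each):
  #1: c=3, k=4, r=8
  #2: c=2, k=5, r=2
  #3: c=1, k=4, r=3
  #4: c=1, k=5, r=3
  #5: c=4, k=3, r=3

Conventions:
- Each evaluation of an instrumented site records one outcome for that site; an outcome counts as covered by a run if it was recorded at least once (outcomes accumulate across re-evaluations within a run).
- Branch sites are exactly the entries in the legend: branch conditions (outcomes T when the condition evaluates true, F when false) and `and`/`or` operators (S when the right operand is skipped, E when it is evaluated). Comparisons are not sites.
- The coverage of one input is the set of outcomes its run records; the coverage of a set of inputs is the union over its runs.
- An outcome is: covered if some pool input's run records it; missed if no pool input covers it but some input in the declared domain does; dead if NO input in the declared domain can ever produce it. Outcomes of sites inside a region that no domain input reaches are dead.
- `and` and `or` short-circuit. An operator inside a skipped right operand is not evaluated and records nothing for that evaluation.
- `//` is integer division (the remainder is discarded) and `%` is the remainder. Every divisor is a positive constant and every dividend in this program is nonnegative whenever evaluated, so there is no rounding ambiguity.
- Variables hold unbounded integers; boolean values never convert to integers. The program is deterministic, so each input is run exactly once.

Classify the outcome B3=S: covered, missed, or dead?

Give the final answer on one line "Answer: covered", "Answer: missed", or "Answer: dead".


no pool input records B3=S
but domain input (c=1, k=6, r=2) does record it -> reachable, so missed
Answer: missed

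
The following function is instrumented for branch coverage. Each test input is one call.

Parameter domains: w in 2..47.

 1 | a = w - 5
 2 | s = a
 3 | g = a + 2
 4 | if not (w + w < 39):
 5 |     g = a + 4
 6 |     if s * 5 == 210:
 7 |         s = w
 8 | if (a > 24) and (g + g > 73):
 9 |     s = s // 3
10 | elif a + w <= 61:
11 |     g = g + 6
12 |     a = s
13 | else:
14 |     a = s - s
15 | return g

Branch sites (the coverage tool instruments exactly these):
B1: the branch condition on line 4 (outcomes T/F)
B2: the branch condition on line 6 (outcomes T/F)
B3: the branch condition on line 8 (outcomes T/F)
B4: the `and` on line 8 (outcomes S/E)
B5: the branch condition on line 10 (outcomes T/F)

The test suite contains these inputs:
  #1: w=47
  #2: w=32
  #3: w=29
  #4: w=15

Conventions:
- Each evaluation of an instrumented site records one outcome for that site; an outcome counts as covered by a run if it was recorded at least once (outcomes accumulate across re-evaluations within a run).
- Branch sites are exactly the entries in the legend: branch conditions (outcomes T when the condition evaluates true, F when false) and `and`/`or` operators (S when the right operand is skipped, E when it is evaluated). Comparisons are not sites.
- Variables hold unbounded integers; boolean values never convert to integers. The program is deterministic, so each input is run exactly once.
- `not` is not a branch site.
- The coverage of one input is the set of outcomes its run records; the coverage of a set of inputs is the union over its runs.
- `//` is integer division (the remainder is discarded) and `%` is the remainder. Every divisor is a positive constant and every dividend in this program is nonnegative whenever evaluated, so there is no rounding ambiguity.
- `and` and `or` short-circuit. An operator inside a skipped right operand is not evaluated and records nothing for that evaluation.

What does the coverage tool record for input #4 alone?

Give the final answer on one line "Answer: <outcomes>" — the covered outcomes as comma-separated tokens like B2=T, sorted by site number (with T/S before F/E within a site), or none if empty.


Event log for input #4 (w=15):
  B1->F, B4->S, B3->F, B5->T
deduplicating events, the covered set is: B1=F, B3=F, B4=S, B5=T
Answer: B1=F, B3=F, B4=S, B5=T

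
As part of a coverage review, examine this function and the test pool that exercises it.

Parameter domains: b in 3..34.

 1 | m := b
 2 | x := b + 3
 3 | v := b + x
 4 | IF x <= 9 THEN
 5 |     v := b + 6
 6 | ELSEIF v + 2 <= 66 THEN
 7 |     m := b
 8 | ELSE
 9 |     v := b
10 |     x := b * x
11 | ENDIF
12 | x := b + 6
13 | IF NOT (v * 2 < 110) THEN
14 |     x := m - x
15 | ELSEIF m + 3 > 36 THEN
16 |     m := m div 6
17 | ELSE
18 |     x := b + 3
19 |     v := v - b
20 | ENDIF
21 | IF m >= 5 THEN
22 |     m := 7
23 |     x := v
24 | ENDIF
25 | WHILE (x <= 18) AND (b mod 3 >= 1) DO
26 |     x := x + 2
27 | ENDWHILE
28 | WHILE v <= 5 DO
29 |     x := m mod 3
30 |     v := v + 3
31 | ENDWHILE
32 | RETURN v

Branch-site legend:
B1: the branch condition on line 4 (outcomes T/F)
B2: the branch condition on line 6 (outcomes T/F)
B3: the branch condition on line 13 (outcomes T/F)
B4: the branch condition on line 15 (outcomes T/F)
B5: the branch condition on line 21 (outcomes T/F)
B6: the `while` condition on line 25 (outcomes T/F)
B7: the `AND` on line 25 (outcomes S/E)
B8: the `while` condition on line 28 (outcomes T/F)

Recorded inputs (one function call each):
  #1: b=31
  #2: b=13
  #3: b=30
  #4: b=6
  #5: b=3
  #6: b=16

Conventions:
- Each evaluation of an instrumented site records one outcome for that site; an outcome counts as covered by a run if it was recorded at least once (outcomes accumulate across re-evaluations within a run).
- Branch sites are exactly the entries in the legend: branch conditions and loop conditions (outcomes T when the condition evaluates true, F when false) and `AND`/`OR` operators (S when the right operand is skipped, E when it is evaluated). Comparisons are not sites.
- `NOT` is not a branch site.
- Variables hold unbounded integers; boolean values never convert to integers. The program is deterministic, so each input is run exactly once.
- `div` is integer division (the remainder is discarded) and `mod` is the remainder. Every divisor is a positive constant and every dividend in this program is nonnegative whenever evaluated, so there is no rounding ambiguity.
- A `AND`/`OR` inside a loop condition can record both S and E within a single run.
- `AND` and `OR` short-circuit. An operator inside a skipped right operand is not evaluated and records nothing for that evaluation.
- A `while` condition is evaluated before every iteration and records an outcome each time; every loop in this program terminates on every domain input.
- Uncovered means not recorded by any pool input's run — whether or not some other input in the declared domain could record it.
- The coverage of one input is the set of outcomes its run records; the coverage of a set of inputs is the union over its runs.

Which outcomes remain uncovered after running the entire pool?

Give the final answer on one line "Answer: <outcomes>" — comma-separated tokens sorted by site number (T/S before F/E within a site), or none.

#1 (b=31) -> B1->F, B2->F, B3->F, B4->F, B5->T, B7->E, B6->T, B7->E, B6->T, B7->E, B6->T, B7->E, B6->T, B7->E, ...; covered: B1=F, B2=F, B3=F, B4=F, B5=T, B6=T, B6=F, B7=S, B7=E, B8=T, B8=F
#2 (b=13) -> B1->F, B2->T, B3->F, B4->F, B5->T, B7->E, B6->T, B7->E, B6->T, B7->S, B6->F, B8->F; covered: B1=F, B2=T, B3=F, B4=F, B5=T, B6=T, B6=F, B7=S, B7=E, B8=F
#3 (b=30) -> B1->F, B2->T, B3->T, B5->T, B7->S, B6->F, B8->F; covered: B1=F, B2=T, B3=T, B5=T, B6=F, B7=S, B8=F
#4 (b=6) -> B1->T, B3->F, B4->F, B5->T, B7->E, B6->F, B8->F; covered: B1=T, B3=F, B4=F, B5=T, B6=F, B7=E, B8=F
#5 (b=3) -> B1->T, B3->F, B4->F, B5->F, B7->E, B6->F, B8->F; covered: B1=T, B3=F, B4=F, B5=F, B6=F, B7=E, B8=F
#6 (b=16) -> B1->F, B2->T, B3->F, B4->F, B5->T, B7->S, B6->F, B8->F; covered: B1=F, B2=T, B3=F, B4=F, B5=T, B6=F, B7=S, B8=F
union over the pool: B1=T, B1=F, B2=T, B2=F, B3=T, B3=F, B4=F, B5=T, B5=F, B6=T, B6=F, B7=S, B7=E, B8=T, B8=F
uncovered (1 of 16): B4=T

Answer: B4=T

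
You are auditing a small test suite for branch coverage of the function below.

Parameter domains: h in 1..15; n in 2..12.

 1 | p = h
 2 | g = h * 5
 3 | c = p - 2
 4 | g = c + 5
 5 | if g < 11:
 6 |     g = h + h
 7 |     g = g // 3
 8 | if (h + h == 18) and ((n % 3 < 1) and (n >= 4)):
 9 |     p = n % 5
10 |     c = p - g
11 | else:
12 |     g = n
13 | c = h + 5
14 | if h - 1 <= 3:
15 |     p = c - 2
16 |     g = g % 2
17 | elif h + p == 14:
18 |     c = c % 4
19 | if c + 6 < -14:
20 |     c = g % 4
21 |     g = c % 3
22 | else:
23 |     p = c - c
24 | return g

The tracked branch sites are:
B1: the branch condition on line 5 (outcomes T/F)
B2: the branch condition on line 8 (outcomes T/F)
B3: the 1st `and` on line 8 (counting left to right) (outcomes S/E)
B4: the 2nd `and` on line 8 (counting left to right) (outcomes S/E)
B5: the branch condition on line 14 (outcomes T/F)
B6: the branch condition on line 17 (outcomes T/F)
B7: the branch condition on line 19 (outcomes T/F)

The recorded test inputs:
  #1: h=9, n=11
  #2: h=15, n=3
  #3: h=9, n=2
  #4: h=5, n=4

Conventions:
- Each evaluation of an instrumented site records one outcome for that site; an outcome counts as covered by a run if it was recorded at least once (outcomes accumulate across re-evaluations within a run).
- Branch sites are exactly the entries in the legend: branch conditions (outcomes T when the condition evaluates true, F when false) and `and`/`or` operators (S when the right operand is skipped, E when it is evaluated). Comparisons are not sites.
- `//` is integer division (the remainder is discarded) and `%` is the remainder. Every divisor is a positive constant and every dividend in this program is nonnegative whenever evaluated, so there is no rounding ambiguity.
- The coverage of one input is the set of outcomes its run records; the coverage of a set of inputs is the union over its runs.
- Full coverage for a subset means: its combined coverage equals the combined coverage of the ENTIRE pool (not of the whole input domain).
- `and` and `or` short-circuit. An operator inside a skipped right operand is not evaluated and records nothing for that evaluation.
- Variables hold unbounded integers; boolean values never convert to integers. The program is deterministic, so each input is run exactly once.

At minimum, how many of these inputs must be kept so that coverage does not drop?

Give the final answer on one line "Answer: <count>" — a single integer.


input #1 (h=9, n=11): covers B1=F, B2=F, B3=E, B4=S, B5=F, B6=F, B7=F
input #2 (h=15, n=3): covers B1=F, B2=F, B3=S, B5=F, B6=F, B7=F
input #3 (h=9, n=2): covers B1=F, B2=F, B3=E, B4=S, B5=F, B6=F, B7=F
input #4 (h=5, n=4): covers B1=T, B2=F, B3=S, B5=F, B6=F, B7=F
pool-wide coverage (9 outcomes): B1=T, B1=F, B2=F, B3=S, B3=E, B4=S, B5=F, B6=F, B7=F
no size-1 subset reaches all 9 outcomes (best union: 7/9)
the canonical winner is {1, 4}: size 2, full 9-outcome coverage, earliest index list among size-2 covers
Answer: 2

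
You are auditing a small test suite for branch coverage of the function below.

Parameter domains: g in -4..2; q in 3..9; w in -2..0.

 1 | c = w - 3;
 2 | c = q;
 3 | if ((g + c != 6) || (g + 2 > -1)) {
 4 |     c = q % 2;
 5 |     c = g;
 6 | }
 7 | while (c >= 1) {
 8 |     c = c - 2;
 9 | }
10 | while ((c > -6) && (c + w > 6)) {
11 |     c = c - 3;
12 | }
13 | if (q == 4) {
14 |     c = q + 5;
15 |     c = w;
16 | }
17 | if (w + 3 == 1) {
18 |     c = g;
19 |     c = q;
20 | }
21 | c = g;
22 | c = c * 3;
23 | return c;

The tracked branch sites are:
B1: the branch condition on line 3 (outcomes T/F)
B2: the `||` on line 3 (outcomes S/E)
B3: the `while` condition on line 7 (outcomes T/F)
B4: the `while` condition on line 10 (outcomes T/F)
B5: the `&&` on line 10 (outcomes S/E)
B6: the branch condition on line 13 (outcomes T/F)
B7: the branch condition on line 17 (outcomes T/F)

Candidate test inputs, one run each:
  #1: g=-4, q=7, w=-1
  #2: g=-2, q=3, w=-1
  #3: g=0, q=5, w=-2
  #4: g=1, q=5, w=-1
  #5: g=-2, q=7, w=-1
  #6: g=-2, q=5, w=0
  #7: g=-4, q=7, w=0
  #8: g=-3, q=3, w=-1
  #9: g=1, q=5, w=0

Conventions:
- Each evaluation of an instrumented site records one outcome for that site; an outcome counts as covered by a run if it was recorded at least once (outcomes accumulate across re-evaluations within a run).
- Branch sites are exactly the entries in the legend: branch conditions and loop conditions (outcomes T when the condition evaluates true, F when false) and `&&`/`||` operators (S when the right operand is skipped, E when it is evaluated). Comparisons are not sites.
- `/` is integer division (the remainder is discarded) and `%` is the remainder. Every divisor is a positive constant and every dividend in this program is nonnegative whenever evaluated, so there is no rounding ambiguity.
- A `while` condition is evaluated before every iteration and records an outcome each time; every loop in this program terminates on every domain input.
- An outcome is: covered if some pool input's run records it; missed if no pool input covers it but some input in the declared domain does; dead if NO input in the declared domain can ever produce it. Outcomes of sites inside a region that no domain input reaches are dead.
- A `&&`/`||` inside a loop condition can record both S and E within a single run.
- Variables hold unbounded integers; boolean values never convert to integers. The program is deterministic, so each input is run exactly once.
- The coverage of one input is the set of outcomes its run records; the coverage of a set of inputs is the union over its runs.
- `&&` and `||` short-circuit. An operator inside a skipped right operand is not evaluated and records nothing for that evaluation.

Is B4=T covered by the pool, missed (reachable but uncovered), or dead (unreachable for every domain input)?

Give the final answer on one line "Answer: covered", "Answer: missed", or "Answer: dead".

no pool input records B4=T
checking all 147 inputs in the declared domain: B4=T is never recorded -> dead

Answer: dead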